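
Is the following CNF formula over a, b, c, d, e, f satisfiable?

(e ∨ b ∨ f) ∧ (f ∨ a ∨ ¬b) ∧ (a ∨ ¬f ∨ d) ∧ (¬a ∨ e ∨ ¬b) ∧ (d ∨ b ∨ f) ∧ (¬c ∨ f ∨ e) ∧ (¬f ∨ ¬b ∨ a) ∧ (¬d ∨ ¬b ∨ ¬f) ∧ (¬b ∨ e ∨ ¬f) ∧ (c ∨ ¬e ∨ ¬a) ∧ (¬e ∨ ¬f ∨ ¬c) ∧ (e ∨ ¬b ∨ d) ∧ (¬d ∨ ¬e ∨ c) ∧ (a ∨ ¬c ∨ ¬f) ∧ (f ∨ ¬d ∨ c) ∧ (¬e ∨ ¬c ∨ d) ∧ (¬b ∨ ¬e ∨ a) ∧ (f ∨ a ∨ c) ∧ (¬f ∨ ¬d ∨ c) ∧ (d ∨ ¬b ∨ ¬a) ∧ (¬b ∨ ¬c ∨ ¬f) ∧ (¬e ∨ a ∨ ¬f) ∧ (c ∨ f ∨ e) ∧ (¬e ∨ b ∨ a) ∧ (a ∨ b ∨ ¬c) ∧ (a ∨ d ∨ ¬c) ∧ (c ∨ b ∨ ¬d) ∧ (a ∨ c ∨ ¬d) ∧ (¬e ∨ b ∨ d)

Case e = False:
Case b = False:
(f) alone gives f = True.
Case a = True:
Case d = False:
All clauses hold; c can take either value.
A satisfying assignment: a ↦ True,  b ↦ False,  c ↦ True,  d ↦ False,  e ↦ False,  f ↦ True.

Yes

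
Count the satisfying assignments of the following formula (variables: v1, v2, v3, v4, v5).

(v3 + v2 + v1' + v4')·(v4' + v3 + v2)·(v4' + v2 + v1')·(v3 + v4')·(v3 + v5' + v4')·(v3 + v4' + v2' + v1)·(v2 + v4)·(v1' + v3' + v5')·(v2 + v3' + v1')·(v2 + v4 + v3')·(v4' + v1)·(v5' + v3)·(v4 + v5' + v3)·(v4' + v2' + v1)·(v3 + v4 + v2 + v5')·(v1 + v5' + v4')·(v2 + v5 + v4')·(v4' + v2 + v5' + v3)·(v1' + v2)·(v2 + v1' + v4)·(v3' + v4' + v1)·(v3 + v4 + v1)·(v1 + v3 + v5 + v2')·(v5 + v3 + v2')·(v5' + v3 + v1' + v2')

There are 2^5 = 32 truth assignments over (v1, v2, v3, v4, v5).
Split on v1. With v1 = 1, the clauses containing v1 are satisfied and v1' drops from the rest; 2 of the 2^4 = 16 assignments to the other variables satisfy what remains.
With v1 = 0, by the same count on the reduced clause set, 2 assignments work.
(One model: v1=F, v2=T, v3=T, v4=F, v5=F.)
Total: 2 + 2 = 4.

4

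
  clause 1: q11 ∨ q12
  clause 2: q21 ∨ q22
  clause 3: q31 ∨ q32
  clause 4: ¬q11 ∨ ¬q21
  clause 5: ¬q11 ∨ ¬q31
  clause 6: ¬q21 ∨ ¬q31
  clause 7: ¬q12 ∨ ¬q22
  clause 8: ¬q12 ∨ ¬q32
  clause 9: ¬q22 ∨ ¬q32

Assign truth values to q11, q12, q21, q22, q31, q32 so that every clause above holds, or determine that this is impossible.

UNSATISFIABLE

Try q11 = True.
(¬q21) alone gives q21 = False.
(q22) alone gives q22 = True.
(¬q31) alone gives q31 = False.
(q32) alone gives q32 = True.
That conflicts with the unit clause (¬q32).
So q11 must be the other value — set q11 = False.
(q12) alone gives q12 = True.
(¬q22) alone gives q22 = False.
(q21) alone gives q21 = True.
(¬q31) alone gives q31 = False.
(q32) alone gives q32 = True.
That conflicts with the unit clause (¬q32).
Neither q11 = True nor q11 = False works.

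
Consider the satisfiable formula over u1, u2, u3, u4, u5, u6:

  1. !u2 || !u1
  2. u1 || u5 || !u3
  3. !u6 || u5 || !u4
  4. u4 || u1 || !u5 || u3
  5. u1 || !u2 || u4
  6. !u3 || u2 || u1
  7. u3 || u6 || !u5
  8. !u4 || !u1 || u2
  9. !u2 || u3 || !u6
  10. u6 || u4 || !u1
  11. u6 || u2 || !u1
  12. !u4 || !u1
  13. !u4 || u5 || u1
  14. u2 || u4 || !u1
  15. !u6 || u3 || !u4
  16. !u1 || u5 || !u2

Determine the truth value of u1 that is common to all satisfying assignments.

False

Suppose u1 = true.
From the singleton clause (!u2), u2 = false.
From the singleton clause (!u4), u4 = false.
That conflicts with the unit clause (u4).
So every satisfying assignment has u1 = False.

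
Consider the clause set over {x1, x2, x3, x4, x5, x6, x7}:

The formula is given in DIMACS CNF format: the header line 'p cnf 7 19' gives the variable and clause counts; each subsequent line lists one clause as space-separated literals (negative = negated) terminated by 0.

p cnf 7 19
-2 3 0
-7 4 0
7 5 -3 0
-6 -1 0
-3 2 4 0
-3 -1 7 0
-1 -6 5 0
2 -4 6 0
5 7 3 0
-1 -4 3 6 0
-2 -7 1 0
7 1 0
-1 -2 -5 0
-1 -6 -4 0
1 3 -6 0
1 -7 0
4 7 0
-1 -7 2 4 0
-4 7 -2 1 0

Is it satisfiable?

Suppose x2 = True.
The clause (x3) is unit, so x3 = True.
Suppose x7 = True.
The clause (x4) is unit, so x4 = True.
The clause (x1) is unit, so x1 = True.
The clause (¬x6) is unit, so x6 = False.
The clause (¬x5) is unit, so x5 = False.
This assignment satisfies each clause.
A satisfying assignment: x1: True; x2: True; x3: True; x4: True; x5: False; x6: False; x7: True.

Yes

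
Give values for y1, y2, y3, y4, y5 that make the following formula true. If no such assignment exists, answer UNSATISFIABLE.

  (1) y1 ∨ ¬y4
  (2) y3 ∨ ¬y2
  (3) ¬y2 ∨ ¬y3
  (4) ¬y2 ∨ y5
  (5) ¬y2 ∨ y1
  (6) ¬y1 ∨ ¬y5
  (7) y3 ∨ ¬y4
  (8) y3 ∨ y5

Branch on y1: set y1 = False.
From the singleton clause (¬y4), y4 = False.
From the singleton clause (¬y2), y2 = False.
Branch on y3: set y3 = True.
Every clause is now satisfied; y5 is unconstrained.

y1=False; y2=False; y3=True; y4=False; y5=False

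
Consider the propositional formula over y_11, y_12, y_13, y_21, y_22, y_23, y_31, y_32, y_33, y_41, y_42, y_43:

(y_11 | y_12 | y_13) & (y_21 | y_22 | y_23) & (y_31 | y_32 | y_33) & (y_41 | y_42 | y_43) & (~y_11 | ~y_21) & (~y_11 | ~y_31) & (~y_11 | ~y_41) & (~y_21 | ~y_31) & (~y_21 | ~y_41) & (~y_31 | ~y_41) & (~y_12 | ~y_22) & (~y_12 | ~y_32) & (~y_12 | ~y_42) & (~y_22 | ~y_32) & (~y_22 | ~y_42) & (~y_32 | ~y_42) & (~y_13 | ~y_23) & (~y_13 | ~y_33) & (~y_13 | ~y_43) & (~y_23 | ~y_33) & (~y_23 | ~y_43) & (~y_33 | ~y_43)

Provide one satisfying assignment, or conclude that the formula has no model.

UNSATISFIABLE

Branch on y_11: set y_11 = 0.
Branch on y_12: set y_12 = 1.
Unit clause (~y_22) forces y_22 = 0.
Unit clause (~y_32) forces y_32 = 0.
Unit clause (~y_42) forces y_42 = 0.
Branch on y_21: set y_21 = 1.
Unit clause (~y_31) forces y_31 = 0.
Unit clause (y_33) forces y_33 = 1.
Unit clause (~y_41) forces y_41 = 0.
Unit clause (y_43) forces y_43 = 1.
That conflicts with the unit clause (~y_43).
So y_21 must be the other value — set y_21 = 0.
Unit clause (y_23) forces y_23 = 1.
Unit clause (~y_13) forces y_13 = 0.
Unit clause (~y_33) forces y_33 = 0.
Unit clause (y_31) forces y_31 = 1.
Unit clause (~y_41) forces y_41 = 0.
Unit clause (y_43) forces y_43 = 1.
That conflicts with the unit clause (~y_43).
Both values of y_21 lead to a conflict.
So y_12 must be the other value — set y_12 = 0.
Unit clause (y_13) forces y_13 = 1.
Unit clause (~y_23) forces y_23 = 0.
Unit clause (~y_33) forces y_33 = 0.
Unit clause (~y_43) forces y_43 = 0.
Branch on y_21: set y_21 = 1.
Unit clause (~y_31) forces y_31 = 0.
Unit clause (y_32) forces y_32 = 1.
Unit clause (~y_41) forces y_41 = 0.
Unit clause (y_42) forces y_42 = 1.
That conflicts with the unit clause (~y_42).
So y_21 must be the other value — set y_21 = 0.
Unit clause (y_22) forces y_22 = 1.
Unit clause (~y_32) forces y_32 = 0.
Unit clause (y_31) forces y_31 = 1.
Unit clause (~y_41) forces y_41 = 0.
Unit clause (y_42) forces y_42 = 1.
That conflicts with the unit clause (~y_42).
Both values of y_21 lead to a conflict.
Both values of y_12 lead to a conflict.
So y_11 must be the other value — set y_11 = 1.
Unit clause (~y_21) forces y_21 = 0.
Unit clause (~y_31) forces y_31 = 0.
Unit clause (~y_41) forces y_41 = 0.
Branch on y_22: set y_22 = 1.
Unit clause (~y_12) forces y_12 = 0.
Unit clause (~y_32) forces y_32 = 0.
Unit clause (y_33) forces y_33 = 1.
Unit clause (~y_42) forces y_42 = 0.
Unit clause (y_43) forces y_43 = 1.
That conflicts with the unit clause (~y_43).
So y_22 must be the other value — set y_22 = 0.
Unit clause (y_23) forces y_23 = 1.
Unit clause (~y_13) forces y_13 = 0.
Unit clause (~y_33) forces y_33 = 0.
Unit clause (y_32) forces y_32 = 1.
Unit clause (~y_12) forces y_12 = 0.
Unit clause (~y_42) forces y_42 = 0.
Unit clause (y_43) forces y_43 = 1.
That conflicts with the unit clause (~y_43).
Both values of y_22 lead to a conflict.
Both values of y_11 lead to a conflict.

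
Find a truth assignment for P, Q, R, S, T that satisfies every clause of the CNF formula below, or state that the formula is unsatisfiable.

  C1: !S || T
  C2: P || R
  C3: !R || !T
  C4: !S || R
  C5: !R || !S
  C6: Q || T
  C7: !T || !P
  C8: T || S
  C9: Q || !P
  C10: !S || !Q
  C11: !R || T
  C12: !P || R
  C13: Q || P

Try S = false.
From the singleton clause (T), T = true.
From the singleton clause (!R), R = false.
From the singleton clause (P), P = true.
Now (!P) is unsatisfied and unit — conflict.
Undo S and try S = true.
From the singleton clause (T), T = true.
From the singleton clause (!R), R = false.
Now (R) is unsatisfied and unit — conflict.
Neither S = true nor S = false works.

UNSATISFIABLE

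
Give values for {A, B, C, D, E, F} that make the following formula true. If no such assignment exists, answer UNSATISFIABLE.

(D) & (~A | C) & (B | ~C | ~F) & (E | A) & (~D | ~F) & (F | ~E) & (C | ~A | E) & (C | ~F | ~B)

Unit clause (D) forces D = 1.
Unit clause (~F) forces F = 0.
Unit clause (~E) forces E = 0.
Unit clause (A) forces A = 1.
Unit clause (C) forces C = 1.
All clauses hold; B can take either value.

A ↦ 1,  B ↦ 1,  C ↦ 1,  D ↦ 1,  E ↦ 0,  F ↦ 0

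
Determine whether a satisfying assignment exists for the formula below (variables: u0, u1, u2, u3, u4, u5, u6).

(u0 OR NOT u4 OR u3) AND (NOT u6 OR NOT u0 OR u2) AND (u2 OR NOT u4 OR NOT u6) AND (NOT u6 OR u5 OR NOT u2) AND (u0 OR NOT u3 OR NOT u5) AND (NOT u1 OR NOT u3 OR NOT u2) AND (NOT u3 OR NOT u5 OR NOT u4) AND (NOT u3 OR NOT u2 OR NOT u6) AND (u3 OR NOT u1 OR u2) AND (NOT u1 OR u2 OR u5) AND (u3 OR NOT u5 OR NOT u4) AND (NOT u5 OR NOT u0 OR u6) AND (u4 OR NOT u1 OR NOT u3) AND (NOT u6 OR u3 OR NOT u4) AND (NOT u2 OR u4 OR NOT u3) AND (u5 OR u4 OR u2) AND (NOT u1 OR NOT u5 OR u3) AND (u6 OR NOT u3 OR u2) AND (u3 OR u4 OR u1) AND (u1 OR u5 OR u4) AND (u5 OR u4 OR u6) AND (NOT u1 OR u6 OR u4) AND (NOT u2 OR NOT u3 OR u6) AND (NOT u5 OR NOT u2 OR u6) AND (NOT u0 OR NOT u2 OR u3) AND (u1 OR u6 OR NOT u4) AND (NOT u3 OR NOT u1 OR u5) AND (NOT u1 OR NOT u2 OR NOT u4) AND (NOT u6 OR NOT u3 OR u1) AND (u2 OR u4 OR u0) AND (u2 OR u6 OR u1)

Suppose u0 = true.
Suppose u6 = false.
Unit clause (NOT u5) forces u5 = false.
Unit clause (u4) forces u4 = true.
Unit clause (u1) forces u1 = true.
Unit clause (u2) forces u2 = true.
That conflicts with the unit clause (NOT u2).
That branch fails; take u6 = true instead.
Unit clause (u2) forces u2 = true.
Unit clause (u5) forces u5 = true.
Unit clause (NOT u3) forces u3 = false.
That conflicts with the unit clause (u3).
Both values of u6 lead to a conflict.
That branch fails; take u0 = false instead.
Suppose u4 = false.
Unit clause (u2) forces u2 = true.
Unit clause (NOT u3) forces u3 = false.
Unit clause (u1) forces u1 = true.
Unit clause (NOT u5) forces u5 = false.
Unit clause (NOT u6) forces u6 = false.
That conflicts with the unit clause (u6).
That branch fails; take u4 = true instead.
Unit clause (u3) forces u3 = true.
Unit clause (NOT u5) forces u5 = false.
Unit clause (NOT u1) forces u1 = false.
Unit clause (u6) forces u6 = true.
That conflicts with the unit clause (NOT u6).
Both values of u4 lead to a conflict.
Both values of u0 lead to a conflict.
No assignment satisfies every clause.

No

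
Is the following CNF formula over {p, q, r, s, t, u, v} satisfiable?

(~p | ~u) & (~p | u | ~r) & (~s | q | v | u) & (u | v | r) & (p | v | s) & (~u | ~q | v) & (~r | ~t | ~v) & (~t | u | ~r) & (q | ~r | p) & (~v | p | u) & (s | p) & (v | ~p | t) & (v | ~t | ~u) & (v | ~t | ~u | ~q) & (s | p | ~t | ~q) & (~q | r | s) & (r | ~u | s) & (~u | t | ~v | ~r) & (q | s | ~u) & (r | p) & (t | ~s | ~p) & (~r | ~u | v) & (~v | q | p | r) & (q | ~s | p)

Satisfiable

Try p = 1.
From the singleton clause (~u), u = 0.
From the singleton clause (~r), r = 0.
From the singleton clause (v), v = 1.
Try q = 0.
Try t = 0.
From the singleton clause (~s), s = 0.
Every clause now holds.
A satisfying assignment: p=1, q=0, r=0, s=0, t=0, u=0, v=1.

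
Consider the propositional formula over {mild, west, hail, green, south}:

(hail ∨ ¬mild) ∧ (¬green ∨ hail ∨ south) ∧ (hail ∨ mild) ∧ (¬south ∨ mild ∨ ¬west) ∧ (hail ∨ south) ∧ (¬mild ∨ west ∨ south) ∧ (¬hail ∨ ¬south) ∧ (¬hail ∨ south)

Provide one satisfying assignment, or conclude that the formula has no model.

UNSATISFIABLE

Case hail = True:
From the singleton clause (¬south), south = False.
Now (south) is unsatisfied and unit — conflict.
Backtrack on hail: now try hail = False.
From the singleton clause (¬mild), mild = False.
Now (mild) is unsatisfied and unit — conflict.
Both values of hail lead to a conflict.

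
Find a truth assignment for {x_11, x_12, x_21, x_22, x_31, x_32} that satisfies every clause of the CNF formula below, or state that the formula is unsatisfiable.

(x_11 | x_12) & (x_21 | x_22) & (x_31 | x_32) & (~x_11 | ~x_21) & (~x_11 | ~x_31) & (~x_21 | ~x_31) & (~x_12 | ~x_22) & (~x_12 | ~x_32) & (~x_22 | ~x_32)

UNSATISFIABLE

Try x_11 = 1.
(~x_21) alone gives x_21 = 0.
(x_22) alone gives x_22 = 1.
(~x_31) alone gives x_31 = 0.
(x_32) alone gives x_32 = 1.
But (~x_32) is also a unit clause — contradiction.
So x_11 must be the other value — set x_11 = 0.
(x_12) alone gives x_12 = 1.
(~x_22) alone gives x_22 = 0.
(x_21) alone gives x_21 = 1.
(~x_31) alone gives x_31 = 0.
(x_32) alone gives x_32 = 1.
But (~x_32) is also a unit clause — contradiction.
Both values of x_11 lead to a conflict.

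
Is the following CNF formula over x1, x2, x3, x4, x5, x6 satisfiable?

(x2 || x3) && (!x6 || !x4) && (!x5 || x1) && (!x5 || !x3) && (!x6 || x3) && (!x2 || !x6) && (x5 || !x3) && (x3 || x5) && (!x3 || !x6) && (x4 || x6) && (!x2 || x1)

Yes, satisfiable

Suppose x2 = true.
Unit clause (!x6) forces x6 = false.
Unit clause (x4) forces x4 = true.
Unit clause (x1) forces x1 = true.
Suppose x5 = true.
Unit clause (!x3) forces x3 = false.
All clauses are satisfied.
A satisfying assignment: x1: true, x2: true, x3: false, x4: true, x5: true, x6: false.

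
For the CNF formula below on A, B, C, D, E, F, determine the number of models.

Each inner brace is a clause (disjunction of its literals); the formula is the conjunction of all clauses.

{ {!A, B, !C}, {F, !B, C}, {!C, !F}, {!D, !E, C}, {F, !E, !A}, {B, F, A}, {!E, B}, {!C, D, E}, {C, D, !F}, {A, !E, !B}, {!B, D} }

There are 2^6 = 64 truth assignments over (A, B, C, D, E, F).
Split on C. With C = true, the clauses containing C are satisfied and !C drops from the rest; 2 of the 2^5 = 32 assignments to the other variables satisfy what remains.
With C = false, by the same count on the reduced clause set, 6 assignments work.
(One model: A=F, B=F, C=F, D=T, E=F, F=T.)
Total: 2 + 6 = 8.

8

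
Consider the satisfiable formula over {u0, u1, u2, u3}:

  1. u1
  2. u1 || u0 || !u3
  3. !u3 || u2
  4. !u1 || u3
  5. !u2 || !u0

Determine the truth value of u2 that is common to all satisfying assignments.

True

Suppose u2 = false.
The clause (u1) is unit, so u1 = true.
The clause (!u3) is unit, so u3 = false.
That conflicts with the unit clause (u3).
So every satisfying assignment has u2 = True.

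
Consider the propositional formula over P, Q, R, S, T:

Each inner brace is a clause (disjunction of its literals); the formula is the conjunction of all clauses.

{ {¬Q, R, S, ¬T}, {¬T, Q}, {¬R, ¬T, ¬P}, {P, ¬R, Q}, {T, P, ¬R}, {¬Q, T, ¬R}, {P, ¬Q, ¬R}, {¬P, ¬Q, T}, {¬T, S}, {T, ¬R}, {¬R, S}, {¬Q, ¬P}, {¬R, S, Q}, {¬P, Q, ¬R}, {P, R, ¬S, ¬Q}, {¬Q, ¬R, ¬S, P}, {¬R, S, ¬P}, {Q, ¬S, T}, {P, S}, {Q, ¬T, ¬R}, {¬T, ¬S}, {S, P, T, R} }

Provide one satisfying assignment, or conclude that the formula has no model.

P ↦ True, Q ↦ False, R ↦ False, S ↦ False, T ↦ False

Try T = False.
(¬R) alone gives R = False.
Try P = True.
(¬Q) alone gives Q = False.
(¬S) alone gives S = False.
Every clause now holds.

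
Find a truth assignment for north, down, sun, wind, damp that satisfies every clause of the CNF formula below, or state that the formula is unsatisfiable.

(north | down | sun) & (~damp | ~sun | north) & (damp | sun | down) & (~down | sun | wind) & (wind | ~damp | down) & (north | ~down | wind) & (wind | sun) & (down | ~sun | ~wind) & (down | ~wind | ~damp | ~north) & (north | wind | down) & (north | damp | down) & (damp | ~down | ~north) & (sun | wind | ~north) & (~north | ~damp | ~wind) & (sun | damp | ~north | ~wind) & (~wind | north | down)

north ↦ 0; down ↦ 1; sun ↦ 0; wind ↦ 1; damp ↦ 1

Suppose wind = 1.
Suppose down = 1.
Suppose damp = 1.
(~north) alone gives north = 0.
(~sun) alone gives sun = 0.
Every clause now holds.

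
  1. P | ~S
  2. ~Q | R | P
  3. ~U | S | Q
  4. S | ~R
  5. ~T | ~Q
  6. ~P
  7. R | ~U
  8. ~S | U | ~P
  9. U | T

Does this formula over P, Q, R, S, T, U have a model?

From the singleton clause (~P), P = 0.
From the singleton clause (~S), S = 0.
From the singleton clause (~R), R = 0.
From the singleton clause (~Q), Q = 0.
From the singleton clause (~U), U = 0.
From the singleton clause (T), T = 1.
Every clause now holds.
A satisfying assignment: P=0,  Q=0,  R=0,  S=0,  T=1,  U=0.

Satisfiable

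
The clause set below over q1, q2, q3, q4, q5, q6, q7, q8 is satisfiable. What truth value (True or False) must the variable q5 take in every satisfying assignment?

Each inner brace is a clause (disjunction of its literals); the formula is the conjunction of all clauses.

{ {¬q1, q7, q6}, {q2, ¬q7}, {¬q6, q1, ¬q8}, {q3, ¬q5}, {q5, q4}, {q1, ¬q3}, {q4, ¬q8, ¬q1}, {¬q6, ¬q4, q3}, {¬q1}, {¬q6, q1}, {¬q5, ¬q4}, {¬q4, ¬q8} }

False

Suppose q5 = True.
The clause (q3) is unit, so q3 = True.
The clause (q1) is unit, so q1 = True.
But (¬q1) is also a unit clause — contradiction.
So every satisfying assignment has q5 = False.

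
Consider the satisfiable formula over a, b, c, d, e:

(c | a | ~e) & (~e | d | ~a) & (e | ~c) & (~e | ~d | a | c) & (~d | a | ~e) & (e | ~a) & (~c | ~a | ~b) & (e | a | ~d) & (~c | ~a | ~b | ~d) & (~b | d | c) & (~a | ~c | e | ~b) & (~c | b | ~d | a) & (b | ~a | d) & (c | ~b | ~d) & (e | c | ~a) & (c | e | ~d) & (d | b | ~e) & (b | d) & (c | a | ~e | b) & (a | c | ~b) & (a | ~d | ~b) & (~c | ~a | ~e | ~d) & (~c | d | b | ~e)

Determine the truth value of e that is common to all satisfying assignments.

Suppose e = 0.
Unit clause (~c) forces c = 0.
Unit clause (~a) forces a = 0.
Unit clause (~d) forces d = 0.
Unit clause (~b) forces b = 0.
Now (b) is unsatisfied and unit — conflict.
So every satisfying assignment has e = True.

True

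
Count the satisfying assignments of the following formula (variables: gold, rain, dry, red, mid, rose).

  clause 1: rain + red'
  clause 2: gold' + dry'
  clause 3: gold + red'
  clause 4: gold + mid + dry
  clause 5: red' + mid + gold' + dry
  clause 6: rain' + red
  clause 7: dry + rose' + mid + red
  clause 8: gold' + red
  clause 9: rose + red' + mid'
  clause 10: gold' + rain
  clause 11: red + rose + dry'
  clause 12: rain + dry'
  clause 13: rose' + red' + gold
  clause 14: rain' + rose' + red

3

There are 2^6 = 64 truth assignments over (gold, rain, dry, red, mid, rose).
Split on mid. With mid = 1, the clauses containing mid are satisfied and mid' drops from the rest; 3 of the 2^5 = 32 assignments to the other variables satisfy what remains.
With mid = 0, by the same count on the reduced clause set, 0 assignments work.
Total: 3 + 0 = 3.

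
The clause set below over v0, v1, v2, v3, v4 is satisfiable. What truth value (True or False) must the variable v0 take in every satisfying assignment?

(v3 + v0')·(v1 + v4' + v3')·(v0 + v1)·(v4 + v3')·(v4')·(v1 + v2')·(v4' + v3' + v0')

Suppose v0 = 1.
From the singleton clause (v3), v3 = 1.
From the singleton clause (v4), v4 = 1.
Now (v4') is unsatisfied and unit — conflict.
So every satisfying assignment has v0 = False.

False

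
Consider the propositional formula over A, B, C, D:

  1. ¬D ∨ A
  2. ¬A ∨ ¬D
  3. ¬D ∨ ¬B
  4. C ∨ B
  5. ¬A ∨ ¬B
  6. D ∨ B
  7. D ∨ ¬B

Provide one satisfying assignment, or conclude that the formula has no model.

UNSATISFIABLE

Branch on D: set D = False.
From the singleton clause (B), B = True.
That conflicts with the unit clause (¬B).
Undo D and try D = True.
From the singleton clause (A), A = True.
That conflicts with the unit clause (¬A).
Both values of D lead to a conflict.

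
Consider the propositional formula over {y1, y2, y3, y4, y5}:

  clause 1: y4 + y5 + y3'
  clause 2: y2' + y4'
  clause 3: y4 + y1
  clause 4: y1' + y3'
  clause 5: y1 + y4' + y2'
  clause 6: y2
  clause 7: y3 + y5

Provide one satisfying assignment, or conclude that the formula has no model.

y1: 1; y2: 1; y3: 0; y4: 0; y5: 1

(y2) alone gives y2 = 1.
(y4') alone gives y4 = 0.
(y1) alone gives y1 = 1.
(y3') alone gives y3 = 0.
(y5) alone gives y5 = 1.
Every clause now holds.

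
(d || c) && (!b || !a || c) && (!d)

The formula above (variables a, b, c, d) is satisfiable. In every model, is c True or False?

Suppose c = false.
The clause (d) is unit, so d = true.
That conflicts with the unit clause (!d).
So every satisfying assignment has c = True.

True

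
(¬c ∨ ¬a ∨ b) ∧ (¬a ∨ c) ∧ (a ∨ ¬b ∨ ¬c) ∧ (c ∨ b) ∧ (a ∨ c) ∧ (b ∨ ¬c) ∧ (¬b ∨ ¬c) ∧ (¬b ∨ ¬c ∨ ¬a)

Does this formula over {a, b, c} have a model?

Branch on a: set a = False.
Unit clause (c) forces c = True.
Unit clause (¬b) forces b = False.
That conflicts with the unit clause (b).
So a must be the other value — set a = True.
Unit clause (c) forces c = True.
Unit clause (b) forces b = True.
That conflicts with the unit clause (¬b).
Either choice for a ends in contradiction.
No assignment satisfies every clause.

No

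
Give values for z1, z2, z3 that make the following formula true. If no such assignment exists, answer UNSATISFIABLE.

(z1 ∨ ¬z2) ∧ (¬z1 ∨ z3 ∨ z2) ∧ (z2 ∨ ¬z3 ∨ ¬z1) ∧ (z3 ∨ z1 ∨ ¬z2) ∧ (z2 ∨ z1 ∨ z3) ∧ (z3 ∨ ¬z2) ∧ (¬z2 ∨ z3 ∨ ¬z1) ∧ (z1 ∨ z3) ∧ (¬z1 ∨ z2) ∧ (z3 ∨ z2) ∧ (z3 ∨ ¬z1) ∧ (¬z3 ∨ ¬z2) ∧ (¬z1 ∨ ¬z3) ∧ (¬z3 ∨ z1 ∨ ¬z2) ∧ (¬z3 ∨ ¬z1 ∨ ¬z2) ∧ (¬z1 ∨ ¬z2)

z1=False, z2=False, z3=True

Case z1 = False:
From the singleton clause (¬z2), z2 = False.
From the singleton clause (z3), z3 = True.
This assignment satisfies each clause.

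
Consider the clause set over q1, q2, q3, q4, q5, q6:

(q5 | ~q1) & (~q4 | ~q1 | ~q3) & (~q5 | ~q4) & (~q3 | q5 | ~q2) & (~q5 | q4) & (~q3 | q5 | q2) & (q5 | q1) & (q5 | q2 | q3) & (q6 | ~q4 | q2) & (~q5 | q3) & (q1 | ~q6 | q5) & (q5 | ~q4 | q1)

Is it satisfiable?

Case q5 = 1:
Unit clause (~q4) forces q4 = 0.
Now (q4) is unsatisfied and unit — conflict.
Undo q5 and try q5 = 0.
Unit clause (~q1) forces q1 = 0.
Now (q1) is unsatisfied and unit — conflict.
Either choice for q5 ends in contradiction.
No assignment satisfies every clause.

No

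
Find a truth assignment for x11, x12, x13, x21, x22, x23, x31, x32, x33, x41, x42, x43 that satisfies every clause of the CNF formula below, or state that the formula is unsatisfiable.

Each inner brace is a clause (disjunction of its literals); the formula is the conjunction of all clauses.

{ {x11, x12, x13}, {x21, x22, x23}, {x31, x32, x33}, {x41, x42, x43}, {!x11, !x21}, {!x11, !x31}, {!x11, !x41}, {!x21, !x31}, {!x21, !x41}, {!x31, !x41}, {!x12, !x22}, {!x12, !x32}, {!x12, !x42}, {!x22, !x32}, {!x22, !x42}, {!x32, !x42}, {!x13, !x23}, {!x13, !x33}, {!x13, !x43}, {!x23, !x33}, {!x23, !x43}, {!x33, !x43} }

Try x11 = false.
Try x12 = true.
(!x22) alone gives x22 = false.
(!x32) alone gives x32 = false.
(!x42) alone gives x42 = false.
Try x21 = true.
(!x31) alone gives x31 = false.
(x33) alone gives x33 = true.
(!x41) alone gives x41 = false.
(x43) alone gives x43 = true.
Now (!x43) is unsatisfied and unit — conflict.
So x21 must be the other value — set x21 = false.
(x23) alone gives x23 = true.
(!x13) alone gives x13 = false.
(!x33) alone gives x33 = false.
(x31) alone gives x31 = true.
(!x41) alone gives x41 = false.
(x43) alone gives x43 = true.
Now (!x43) is unsatisfied and unit — conflict.
Both values of x21 lead to a conflict.
So x12 must be the other value — set x12 = false.
(x13) alone gives x13 = true.
(!x23) alone gives x23 = false.
(!x33) alone gives x33 = false.
(!x43) alone gives x43 = false.
Try x21 = true.
(!x31) alone gives x31 = false.
(x32) alone gives x32 = true.
(!x41) alone gives x41 = false.
(x42) alone gives x42 = true.
Now (!x42) is unsatisfied and unit — conflict.
So x21 must be the other value — set x21 = false.
(x22) alone gives x22 = true.
(!x32) alone gives x32 = false.
(x31) alone gives x31 = true.
(!x41) alone gives x41 = false.
(x42) alone gives x42 = true.
Now (!x42) is unsatisfied and unit — conflict.
Both values of x21 lead to a conflict.
Both values of x12 lead to a conflict.
So x11 must be the other value — set x11 = true.
(!x21) alone gives x21 = false.
(!x31) alone gives x31 = false.
(!x41) alone gives x41 = false.
Try x22 = true.
(!x12) alone gives x12 = false.
(!x32) alone gives x32 = false.
(x33) alone gives x33 = true.
(!x42) alone gives x42 = false.
(x43) alone gives x43 = true.
Now (!x43) is unsatisfied and unit — conflict.
So x22 must be the other value — set x22 = false.
(x23) alone gives x23 = true.
(!x13) alone gives x13 = false.
(!x33) alone gives x33 = false.
(x32) alone gives x32 = true.
(!x12) alone gives x12 = false.
(!x42) alone gives x42 = false.
(x43) alone gives x43 = true.
Now (!x43) is unsatisfied and unit — conflict.
Both values of x22 lead to a conflict.
Both values of x11 lead to a conflict.

UNSATISFIABLE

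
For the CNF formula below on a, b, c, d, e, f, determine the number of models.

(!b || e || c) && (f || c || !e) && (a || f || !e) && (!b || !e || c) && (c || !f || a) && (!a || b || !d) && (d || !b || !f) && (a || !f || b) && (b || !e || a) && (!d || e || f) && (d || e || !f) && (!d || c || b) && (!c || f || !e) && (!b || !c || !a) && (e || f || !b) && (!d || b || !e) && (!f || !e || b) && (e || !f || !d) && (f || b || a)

3

There are 2^6 = 64 truth assignments over (a, b, c, d, e, f).
Split on c. With c = true, the clauses containing c are satisfied and !c drops from the rest; 2 of the 2^5 = 32 assignments to the other variables satisfy what remains.
With c = false, by the same count on the reduced clause set, 1 assignment works.
Total: 2 + 1 = 3.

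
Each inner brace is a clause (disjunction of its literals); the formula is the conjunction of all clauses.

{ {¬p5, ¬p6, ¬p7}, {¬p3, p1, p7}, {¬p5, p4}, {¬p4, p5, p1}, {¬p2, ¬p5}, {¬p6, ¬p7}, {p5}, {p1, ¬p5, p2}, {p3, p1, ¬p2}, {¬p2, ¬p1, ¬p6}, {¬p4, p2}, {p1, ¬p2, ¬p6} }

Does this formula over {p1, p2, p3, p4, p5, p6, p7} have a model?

No, unsatisfiable

From the singleton clause (p5), p5 = True.
From the singleton clause (p4), p4 = True.
From the singleton clause (¬p2), p2 = False.
But (p2) is also a unit clause — contradiction.
No assignment satisfies every clause.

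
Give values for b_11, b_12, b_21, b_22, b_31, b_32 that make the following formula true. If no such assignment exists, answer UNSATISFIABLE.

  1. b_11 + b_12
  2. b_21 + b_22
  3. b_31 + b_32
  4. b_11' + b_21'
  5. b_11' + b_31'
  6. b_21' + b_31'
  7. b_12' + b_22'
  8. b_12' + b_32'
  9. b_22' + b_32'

UNSATISFIABLE

Try b_11 = 1.
From the singleton clause (b_21'), b_21 = 0.
From the singleton clause (b_22), b_22 = 1.
From the singleton clause (b_31'), b_31 = 0.
From the singleton clause (b_32), b_32 = 1.
Now (b_32') is unsatisfied and unit — conflict.
Backtrack on b_11: now try b_11 = 0.
From the singleton clause (b_12), b_12 = 1.
From the singleton clause (b_22'), b_22 = 0.
From the singleton clause (b_21), b_21 = 1.
From the singleton clause (b_31'), b_31 = 0.
From the singleton clause (b_32), b_32 = 1.
Now (b_32') is unsatisfied and unit — conflict.
Either choice for b_11 ends in contradiction.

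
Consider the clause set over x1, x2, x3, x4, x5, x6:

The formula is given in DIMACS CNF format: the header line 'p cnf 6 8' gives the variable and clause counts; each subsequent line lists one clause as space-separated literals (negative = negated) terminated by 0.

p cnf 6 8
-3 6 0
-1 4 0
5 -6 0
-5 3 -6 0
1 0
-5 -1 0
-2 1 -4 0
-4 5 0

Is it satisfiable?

Unit clause (x1) forces x1 = True.
Unit clause (x4) forces x4 = True.
Unit clause (¬x5) forces x5 = False.
That conflicts with the unit clause (x5).
No assignment satisfies every clause.

No, unsatisfiable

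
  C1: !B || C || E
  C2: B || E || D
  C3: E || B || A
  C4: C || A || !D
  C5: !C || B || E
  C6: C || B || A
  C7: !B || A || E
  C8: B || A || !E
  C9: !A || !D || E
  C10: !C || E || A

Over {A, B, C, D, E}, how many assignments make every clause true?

There are 2^5 = 32 truth assignments over (A, B, C, D, E).
Split on E. With E = true, the clauses containing E are satisfied and !E drops from the rest; 11 of the 2^4 = 16 assignments to the other variables satisfy what remains.
With E = false, by the same count on the reduced clause set, 1 assignment works.
(One model: A=F, B=T, C=F, D=F, E=T.)
Total: 11 + 1 = 12.

12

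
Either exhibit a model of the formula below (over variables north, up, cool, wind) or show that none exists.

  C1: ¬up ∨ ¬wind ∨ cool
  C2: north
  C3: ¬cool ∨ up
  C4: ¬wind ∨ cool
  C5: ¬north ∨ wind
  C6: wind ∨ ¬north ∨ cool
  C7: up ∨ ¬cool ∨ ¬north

From the singleton clause (north), north = True.
From the singleton clause (wind), wind = True.
From the singleton clause (cool), cool = True.
From the singleton clause (up), up = True.
This assignment satisfies each clause.

north: True; up: True; cool: True; wind: True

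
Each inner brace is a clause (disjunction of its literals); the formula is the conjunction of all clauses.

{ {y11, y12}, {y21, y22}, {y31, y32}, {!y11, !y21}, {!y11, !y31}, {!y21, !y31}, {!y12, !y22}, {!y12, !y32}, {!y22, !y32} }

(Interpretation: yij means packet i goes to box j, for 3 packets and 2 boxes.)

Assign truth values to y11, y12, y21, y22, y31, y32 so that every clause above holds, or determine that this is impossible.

UNSATISFIABLE

Try y11 = true.
The clause (!y21) is unit, so y21 = false.
The clause (y22) is unit, so y22 = true.
The clause (!y31) is unit, so y31 = false.
The clause (y32) is unit, so y32 = true.
Now (!y32) is unsatisfied and unit — conflict.
That branch fails; take y11 = false instead.
The clause (y12) is unit, so y12 = true.
The clause (!y22) is unit, so y22 = false.
The clause (y21) is unit, so y21 = true.
The clause (!y31) is unit, so y31 = false.
The clause (y32) is unit, so y32 = true.
Now (!y32) is unsatisfied and unit — conflict.
Either choice for y11 ends in contradiction.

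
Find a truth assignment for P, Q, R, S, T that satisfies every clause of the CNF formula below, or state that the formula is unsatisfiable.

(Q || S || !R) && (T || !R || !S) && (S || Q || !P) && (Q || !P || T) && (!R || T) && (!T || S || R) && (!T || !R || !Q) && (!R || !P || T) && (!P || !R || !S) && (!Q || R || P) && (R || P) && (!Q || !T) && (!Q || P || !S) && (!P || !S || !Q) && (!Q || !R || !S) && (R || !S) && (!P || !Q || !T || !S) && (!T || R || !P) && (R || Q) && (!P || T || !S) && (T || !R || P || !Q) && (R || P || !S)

Try R = false.
Unit clause (P) forces P = true.
Unit clause (!S) forces S = false.
Unit clause (Q) forces Q = true.
Unit clause (!T) forces T = false.
All clauses are satisfied.

P=true; Q=true; R=false; S=false; T=false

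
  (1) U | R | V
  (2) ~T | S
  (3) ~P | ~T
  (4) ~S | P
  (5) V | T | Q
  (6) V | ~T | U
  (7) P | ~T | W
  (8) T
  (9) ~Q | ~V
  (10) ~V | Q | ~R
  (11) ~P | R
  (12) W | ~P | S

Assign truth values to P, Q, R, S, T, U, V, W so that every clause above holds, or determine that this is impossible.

Unit clause (T) forces T = 1.
Unit clause (S) forces S = 1.
Unit clause (~P) forces P = 0.
But (P) is also a unit clause — contradiction.

UNSATISFIABLE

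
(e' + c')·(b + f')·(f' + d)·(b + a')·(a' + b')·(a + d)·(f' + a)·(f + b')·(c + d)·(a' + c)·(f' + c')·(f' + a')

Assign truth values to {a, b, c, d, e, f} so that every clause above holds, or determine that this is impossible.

Suppose e = 0.
Suppose b = 0.
From the singleton clause (f'), f = 0.
From the singleton clause (a'), a = 0.
From the singleton clause (d), d = 1.
Every clause is now satisfied; c is unconstrained.

a: 0,  b: 0,  c: 0,  d: 1,  e: 0,  f: 0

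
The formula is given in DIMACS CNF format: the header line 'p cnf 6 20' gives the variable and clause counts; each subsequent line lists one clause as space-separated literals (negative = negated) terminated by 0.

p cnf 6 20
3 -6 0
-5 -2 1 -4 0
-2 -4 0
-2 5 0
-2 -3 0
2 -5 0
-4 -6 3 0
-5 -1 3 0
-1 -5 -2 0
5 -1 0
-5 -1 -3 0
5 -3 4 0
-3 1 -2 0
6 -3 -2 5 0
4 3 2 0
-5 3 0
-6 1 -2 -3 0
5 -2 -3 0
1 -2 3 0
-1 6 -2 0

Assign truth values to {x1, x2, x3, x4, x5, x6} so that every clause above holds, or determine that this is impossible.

x1 ↦ False,  x2 ↦ False,  x3 ↦ True,  x4 ↦ True,  x5 ↦ False,  x6 ↦ True

Branch on x3: set x3 = True.
(¬x2) alone gives x2 = False.
(¬x5) alone gives x5 = False.
(¬x1) alone gives x1 = False.
(x4) alone gives x4 = True.
No clause remains; x6 is free.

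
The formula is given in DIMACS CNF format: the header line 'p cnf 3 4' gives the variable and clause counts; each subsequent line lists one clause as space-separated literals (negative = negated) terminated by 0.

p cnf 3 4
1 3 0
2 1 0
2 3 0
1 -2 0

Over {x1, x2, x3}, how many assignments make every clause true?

3

There are 2^3 = 8 truth assignments over (x1, x2, x3).
Check each against the 4 clauses (columns in the order x1, x2, x3):
  F F F  ✗ fails (x1 ∨ x3)
  F F T  ✗ fails (x2 ∨ x1)
  F T F  ✗ fails (x1 ∨ x3)
  F T T  ✗ fails (x1 ∨ ¬x2)
  T F F  ✗ fails (x2 ∨ x3)
  T F T  ✓ satisfies all
  T T F  ✓ satisfies all
  T T T  ✓ satisfies all
3 of the 8 rows are models.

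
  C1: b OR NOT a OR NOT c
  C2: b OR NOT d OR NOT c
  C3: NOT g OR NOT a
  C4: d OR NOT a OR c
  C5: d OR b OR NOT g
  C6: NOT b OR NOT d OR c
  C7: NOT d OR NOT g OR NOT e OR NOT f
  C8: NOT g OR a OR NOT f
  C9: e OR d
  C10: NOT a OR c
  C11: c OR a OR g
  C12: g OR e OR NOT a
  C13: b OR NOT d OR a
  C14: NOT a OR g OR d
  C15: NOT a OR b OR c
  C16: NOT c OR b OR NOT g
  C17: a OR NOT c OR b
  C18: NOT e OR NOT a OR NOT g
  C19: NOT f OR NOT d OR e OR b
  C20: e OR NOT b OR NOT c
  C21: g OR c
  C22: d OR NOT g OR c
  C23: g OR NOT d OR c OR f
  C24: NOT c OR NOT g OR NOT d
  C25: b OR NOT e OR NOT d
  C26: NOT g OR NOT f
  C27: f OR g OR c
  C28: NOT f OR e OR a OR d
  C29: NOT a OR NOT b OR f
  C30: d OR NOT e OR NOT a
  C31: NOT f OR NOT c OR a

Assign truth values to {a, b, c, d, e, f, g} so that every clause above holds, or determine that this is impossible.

Try g = true.
From the singleton clause (NOT a), a = false.
From the singleton clause (NOT f), f = false.
Try d = false.
From the singleton clause (b), b = true.
From the singleton clause (e), e = true.
From the singleton clause (c), c = true.
Every clause now holds.

a=false, b=true, c=true, d=false, e=true, f=false, g=true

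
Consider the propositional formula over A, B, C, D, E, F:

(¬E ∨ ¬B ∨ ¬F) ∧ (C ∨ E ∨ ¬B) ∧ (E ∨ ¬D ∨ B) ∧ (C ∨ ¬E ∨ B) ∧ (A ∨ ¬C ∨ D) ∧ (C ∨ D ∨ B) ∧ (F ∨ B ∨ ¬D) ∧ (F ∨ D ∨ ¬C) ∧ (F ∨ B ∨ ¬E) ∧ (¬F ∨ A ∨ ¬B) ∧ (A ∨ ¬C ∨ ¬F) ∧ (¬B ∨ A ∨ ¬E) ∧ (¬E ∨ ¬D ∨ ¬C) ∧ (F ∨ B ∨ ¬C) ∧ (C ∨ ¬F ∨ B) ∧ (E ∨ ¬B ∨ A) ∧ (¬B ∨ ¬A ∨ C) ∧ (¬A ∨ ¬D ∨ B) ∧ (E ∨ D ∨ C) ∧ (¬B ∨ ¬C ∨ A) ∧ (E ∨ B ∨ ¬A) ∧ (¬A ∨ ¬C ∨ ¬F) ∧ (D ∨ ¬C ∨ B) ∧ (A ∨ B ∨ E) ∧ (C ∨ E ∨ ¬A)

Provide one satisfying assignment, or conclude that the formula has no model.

Try E = False.
Try C = True.
Try D = True.
The clause (B) is unit, so B = True.
The clause (A) is unit, so A = True.
The clause (¬F) is unit, so F = False.
All clauses are satisfied.

A: True,  B: True,  C: True,  D: True,  E: False,  F: False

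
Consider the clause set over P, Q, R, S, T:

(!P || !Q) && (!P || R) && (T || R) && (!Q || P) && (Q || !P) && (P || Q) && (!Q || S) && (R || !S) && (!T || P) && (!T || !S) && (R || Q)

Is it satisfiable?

No, unsatisfiable

Try P = false.
The clause (!Q) is unit, so Q = false.
That conflicts with the unit clause (Q).
Backtrack on P: now try P = true.
The clause (!Q) is unit, so Q = false.
That conflicts with the unit clause (Q).
Either choice for P ends in contradiction.
No assignment satisfies every clause.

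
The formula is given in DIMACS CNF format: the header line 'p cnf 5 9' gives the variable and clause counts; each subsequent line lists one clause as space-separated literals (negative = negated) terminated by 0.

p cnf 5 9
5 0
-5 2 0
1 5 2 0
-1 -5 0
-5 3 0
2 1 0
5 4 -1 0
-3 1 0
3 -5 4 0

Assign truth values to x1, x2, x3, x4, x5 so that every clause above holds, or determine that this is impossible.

UNSATISFIABLE

(x5) alone gives x5 = True.
(x2) alone gives x2 = True.
(¬x1) alone gives x1 = False.
(x3) alone gives x3 = True.
Now (¬x3) is unsatisfied and unit — conflict.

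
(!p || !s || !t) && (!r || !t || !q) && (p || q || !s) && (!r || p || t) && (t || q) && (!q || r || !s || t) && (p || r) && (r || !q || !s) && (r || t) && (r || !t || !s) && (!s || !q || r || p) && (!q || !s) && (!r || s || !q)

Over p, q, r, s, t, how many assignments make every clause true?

4

There are 2^5 = 32 truth assignments over (p, q, r, s, t).
Split on q. With q = true, the clauses containing q are satisfied and !q drops from the rest; 1 of the 2^4 = 16 assignments to the other variables satisfy what remains.
With q = false, by the same count on the reduced clause set, 3 assignments work.
Total: 1 + 3 = 4.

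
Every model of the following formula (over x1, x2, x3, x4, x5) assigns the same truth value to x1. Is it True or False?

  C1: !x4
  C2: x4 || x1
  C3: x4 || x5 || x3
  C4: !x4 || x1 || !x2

Suppose x1 = false.
From the singleton clause (!x4), x4 = false.
But (x4) is also a unit clause — contradiction.
So every satisfying assignment has x1 = True.

True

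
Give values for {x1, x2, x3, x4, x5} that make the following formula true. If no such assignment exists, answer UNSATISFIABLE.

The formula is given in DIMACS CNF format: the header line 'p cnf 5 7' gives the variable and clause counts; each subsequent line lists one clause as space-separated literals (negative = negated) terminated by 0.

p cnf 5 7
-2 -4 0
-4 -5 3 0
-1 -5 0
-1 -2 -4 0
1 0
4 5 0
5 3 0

x1 ↦ True,  x2 ↦ False,  x3 ↦ True,  x4 ↦ True,  x5 ↦ False

(x1) alone gives x1 = True.
(¬x5) alone gives x5 = False.
(x4) alone gives x4 = True.
(¬x2) alone gives x2 = False.
(x3) alone gives x3 = True.
All clauses are satisfied.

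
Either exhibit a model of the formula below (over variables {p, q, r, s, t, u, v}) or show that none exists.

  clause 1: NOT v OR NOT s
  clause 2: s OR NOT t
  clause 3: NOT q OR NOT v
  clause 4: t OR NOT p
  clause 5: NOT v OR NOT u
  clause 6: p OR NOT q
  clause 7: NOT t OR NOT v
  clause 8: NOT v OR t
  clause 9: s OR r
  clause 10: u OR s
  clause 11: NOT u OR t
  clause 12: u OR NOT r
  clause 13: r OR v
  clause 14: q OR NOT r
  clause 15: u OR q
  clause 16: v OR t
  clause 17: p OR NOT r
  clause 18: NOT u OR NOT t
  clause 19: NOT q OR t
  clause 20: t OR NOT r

UNSATISFIABLE

Case v = false:
Unit clause (r) forces r = true.
Unit clause (u) forces u = true.
Unit clause (t) forces t = true.
But (NOT t) is also a unit clause — contradiction.
Backtrack on v: now try v = true.
Unit clause (NOT s) forces s = false.
Unit clause (NOT t) forces t = false.
But (t) is also a unit clause — contradiction.
Both values of v lead to a conflict.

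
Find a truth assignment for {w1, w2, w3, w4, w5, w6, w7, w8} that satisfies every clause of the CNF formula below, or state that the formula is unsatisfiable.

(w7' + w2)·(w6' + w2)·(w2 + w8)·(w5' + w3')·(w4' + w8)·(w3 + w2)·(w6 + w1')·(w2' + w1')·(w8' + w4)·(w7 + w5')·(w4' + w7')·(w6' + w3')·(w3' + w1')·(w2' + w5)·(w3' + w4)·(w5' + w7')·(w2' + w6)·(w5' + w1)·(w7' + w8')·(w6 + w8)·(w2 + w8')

Suppose w7 = 0.
The clause (w5') is unit, so w5 = 0.
The clause (w2') is unit, so w2 = 0.
The clause (w6') is unit, so w6 = 0.
The clause (w8) is unit, so w8 = 1.
But (w8') is also a unit clause — contradiction.
Backtrack on w7: now try w7 = 1.
The clause (w2) is unit, so w2 = 1.
The clause (w1') is unit, so w1 = 0.
The clause (w4') is unit, so w4 = 0.
The clause (w8') is unit, so w8 = 0.
The clause (w5) is unit, so w5 = 1.
But (w5') is also a unit clause — contradiction.
Either choice for w7 ends in contradiction.

UNSATISFIABLE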